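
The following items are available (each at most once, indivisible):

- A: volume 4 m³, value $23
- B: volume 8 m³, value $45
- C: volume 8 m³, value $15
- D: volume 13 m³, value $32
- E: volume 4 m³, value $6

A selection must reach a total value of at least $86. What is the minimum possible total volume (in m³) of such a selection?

Subsets with value ≥ 86, sorted by total volume:
- A+B+C+E: volume 24, value 89
- A+B+D: volume 25, value 100
- A+B+D+E: volume 29, value 106
- B+C+D: volume 29, value 92
Minimum volume: 24 m³.

24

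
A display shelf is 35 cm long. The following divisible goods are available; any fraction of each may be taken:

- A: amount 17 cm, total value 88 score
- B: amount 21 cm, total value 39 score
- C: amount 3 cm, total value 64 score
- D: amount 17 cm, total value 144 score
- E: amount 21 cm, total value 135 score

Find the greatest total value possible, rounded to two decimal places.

304.43

Take in order of value per unit:
- C (64/3 per unit): all 3 → value 64, running total 64.00
- D (144/17 per unit): all 17 → value 144, running total 208.00
- E (135/21 per unit): 15 of 21 → value 15×135/21 = 96.4286, running total 304.43
Total 304.43.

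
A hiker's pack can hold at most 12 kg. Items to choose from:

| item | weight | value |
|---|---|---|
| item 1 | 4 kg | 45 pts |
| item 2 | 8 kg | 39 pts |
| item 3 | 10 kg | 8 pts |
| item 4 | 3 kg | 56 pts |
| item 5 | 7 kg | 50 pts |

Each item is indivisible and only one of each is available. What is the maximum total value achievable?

106 pts

Check high-value combinations within 12 kg:
- item 4+item 5: weight 3+7=10, value 56+50=106
- item 1+item 4: weight 4+3=7, value 45+56=101
- item 2+item 4: weight 8+3=11, value 39+56=95
- item 1+item 5: weight 4+7=11, value 45+50=95
Best: 106 pts.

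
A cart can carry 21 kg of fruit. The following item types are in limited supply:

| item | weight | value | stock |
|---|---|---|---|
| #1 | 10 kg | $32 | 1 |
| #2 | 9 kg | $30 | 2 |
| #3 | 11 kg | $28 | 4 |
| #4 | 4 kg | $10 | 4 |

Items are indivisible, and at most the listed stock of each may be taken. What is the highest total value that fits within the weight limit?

$62

Top feasible selections:
- 1×#1 + 1×#2: weight 19, value 62
- 2×#2: weight 18, value 60
- 1×#2 + 3×#4: weight 21, value 60
Best: $62.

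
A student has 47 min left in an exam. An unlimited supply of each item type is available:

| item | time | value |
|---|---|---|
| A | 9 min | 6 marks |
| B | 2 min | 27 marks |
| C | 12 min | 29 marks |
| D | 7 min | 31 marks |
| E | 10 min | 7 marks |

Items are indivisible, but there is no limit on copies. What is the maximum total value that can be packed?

621 marks

Best value-per-unit is B at 27/2, and filling with it alone uses time 23×2=46. No mix of the others beats 23×27 = 621.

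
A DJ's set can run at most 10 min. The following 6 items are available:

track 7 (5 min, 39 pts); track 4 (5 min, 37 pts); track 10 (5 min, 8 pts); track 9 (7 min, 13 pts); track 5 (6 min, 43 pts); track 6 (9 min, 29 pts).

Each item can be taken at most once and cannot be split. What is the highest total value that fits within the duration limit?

Check high-value combinations within 10 min:
- track 7+track 4: duration 5+5=10, value 39+37=76
- track 7+track 10: duration 5+5=10, value 39+8=47
- track 4+track 10: duration 5+5=10, value 37+8=45
Best: 76 pts.

76 pts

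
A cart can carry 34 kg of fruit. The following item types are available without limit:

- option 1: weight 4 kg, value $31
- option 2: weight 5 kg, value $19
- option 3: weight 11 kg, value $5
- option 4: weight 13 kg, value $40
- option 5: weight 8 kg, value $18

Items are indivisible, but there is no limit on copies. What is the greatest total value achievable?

Best value-per-unit is option 1 at 31/4, and filling with it alone uses weight 8×4=32. No mix of the others beats 8×31 = 248.

$248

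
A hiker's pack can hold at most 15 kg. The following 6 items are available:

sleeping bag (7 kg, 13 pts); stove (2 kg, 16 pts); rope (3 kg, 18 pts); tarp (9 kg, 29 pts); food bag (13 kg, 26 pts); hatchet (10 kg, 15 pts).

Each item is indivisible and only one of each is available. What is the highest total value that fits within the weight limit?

Check high-value combinations within 15 kg:
- stove+rope+tarp: weight 2+3+9=14, value 16+18+29=63
- stove+rope+hatchet: weight 2+3+10=15, value 16+18+15=49
- sleeping bag+stove+rope: weight 7+2+3=12, value 13+16+18=47
- rope+tarp: weight 3+9=12, value 18+29=47
- stove+tarp: weight 2+9=11, value 16+29=45
Best: 63 pts.

63 pts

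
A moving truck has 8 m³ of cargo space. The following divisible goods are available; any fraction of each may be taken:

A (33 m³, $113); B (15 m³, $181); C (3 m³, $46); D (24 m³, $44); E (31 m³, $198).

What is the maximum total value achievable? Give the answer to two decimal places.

Take in order of value per unit:
- C (46/3 per unit): all 3 → value 46, running total 46.00
- B (181/15 per unit): 5 of 15 → value 5×181/15 = 60.3333, running total 106.33
Total 106.33.

106.33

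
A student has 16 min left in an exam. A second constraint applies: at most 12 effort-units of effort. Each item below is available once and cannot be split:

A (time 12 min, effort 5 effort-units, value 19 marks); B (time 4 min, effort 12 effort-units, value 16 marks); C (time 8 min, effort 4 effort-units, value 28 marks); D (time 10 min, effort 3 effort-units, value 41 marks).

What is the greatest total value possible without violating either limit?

Feasible sets respecting both limits:
- D: time 10, effort 3, value 41
- C: time 8, effort 4, value 28
- A: time 12, effort 5, value 19
Best: 41 marks.

41 marks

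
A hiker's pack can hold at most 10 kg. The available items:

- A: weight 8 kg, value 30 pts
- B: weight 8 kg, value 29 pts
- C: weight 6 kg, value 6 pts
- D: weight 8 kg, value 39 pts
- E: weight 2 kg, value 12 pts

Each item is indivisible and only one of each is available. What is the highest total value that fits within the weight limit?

51 pts

Check high-value combinations within 10 kg:
- D+E: weight 8+2=10, value 39+12=51
- A+E: weight 8+2=10, value 30+12=42
- B+E: weight 8+2=10, value 29+12=41
Best: 51 pts.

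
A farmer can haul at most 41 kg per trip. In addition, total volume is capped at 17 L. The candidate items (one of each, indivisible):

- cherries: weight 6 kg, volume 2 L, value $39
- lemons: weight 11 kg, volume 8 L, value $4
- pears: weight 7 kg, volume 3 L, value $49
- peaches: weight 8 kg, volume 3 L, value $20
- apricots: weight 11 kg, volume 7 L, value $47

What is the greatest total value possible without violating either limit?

$155

Feasible sets respecting both limits:
- cherries+pears+peaches+apricots: weight 32, volume 15, value 155
- cherries+pears+apricots: weight 24, volume 12, value 135
- pears+peaches+apricots: weight 26, volume 13, value 116
- cherries+lemons+pears+peaches: weight 32, volume 16, value 112
Best: $155.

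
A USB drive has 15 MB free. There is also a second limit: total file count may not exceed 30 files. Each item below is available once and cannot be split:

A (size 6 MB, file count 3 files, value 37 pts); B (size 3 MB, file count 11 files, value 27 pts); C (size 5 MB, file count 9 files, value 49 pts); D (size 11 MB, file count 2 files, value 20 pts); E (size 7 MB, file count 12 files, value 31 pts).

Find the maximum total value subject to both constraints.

113 pts

Feasible sets respecting both limits:
- A+B+C: size 14, file count 23, value 113
- A+C: size 11, file count 12, value 86
- C+E: size 12, file count 21, value 80
- B+C: size 8, file count 20, value 76
Best: 113 pts.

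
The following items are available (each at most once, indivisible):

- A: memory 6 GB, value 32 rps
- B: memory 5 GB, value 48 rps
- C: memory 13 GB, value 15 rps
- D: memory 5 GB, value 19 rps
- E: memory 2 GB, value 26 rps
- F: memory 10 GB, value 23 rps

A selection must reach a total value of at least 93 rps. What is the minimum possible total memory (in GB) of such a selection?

Subsets with value ≥ 93, sorted by total memory:
- B+D+E: memory 12, value 93
- A+B+E: memory 13, value 106
- A+B+D: memory 16, value 99
Minimum memory: 12 GB.

12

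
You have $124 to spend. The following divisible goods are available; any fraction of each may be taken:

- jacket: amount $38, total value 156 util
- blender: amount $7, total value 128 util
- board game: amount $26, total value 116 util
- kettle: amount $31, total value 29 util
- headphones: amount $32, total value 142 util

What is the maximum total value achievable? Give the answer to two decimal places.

Take in order of value per unit:
- blender (128/7 per unit): all 7 → value 128, running total 128.00
- board game (116/26 per unit): all 26 → value 116, running total 244.00
- headphones (142/32 per unit): all 32 → value 142, running total 386.00
- jacket (156/38 per unit): all 38 → value 156, running total 542.00
- kettle (29/31 per unit): 21 of 31 → value 21×29/31 = 19.6452, running total 561.65
Total 561.65.

561.65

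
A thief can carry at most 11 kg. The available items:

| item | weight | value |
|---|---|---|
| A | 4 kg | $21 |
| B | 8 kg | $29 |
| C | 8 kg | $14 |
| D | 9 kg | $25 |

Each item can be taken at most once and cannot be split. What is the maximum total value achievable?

$29

This is a 0/1 knapsack; check combinations near the capacity.
- B: weight 8, value 29
- D: weight 9, value 25
- A: weight 4, value 21
- C: weight 8, value 14
Best: $29.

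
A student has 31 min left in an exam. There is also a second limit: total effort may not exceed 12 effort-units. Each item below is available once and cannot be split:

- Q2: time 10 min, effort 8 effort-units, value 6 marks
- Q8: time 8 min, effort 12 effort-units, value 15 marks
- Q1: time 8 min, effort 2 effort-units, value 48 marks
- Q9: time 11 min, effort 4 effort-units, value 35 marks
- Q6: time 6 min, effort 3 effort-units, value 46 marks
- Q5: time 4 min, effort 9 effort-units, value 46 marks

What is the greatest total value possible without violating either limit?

129 marks

Feasible sets respecting both limits:
- Q1+Q9+Q6: time 25, effort 9, value 129
- Q1+Q6: time 14, effort 5, value 94
- Q1+Q5: time 12, effort 11, value 94
Best: 129 marks.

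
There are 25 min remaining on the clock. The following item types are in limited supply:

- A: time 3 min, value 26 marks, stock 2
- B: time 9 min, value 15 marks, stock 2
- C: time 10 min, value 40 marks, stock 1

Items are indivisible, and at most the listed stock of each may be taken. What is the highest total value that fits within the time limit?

107 marks

Best selections within time 25 and stock limits:
- 2×A + 1×B + 1×C: time 25, value 107
- 2×A + 1×C: time 16, value 92
Best: 107 marks.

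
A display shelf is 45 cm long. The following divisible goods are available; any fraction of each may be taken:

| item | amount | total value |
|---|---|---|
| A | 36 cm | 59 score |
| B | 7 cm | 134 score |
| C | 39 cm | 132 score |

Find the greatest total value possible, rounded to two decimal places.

262.62

Take in order of value per unit:
- B (134/7 per unit): all 7 → value 134, running total 134.00
- C (132/39 per unit): 38 of 39 → value 38×132/39 = 128.6154, running total 262.62
Total 262.62.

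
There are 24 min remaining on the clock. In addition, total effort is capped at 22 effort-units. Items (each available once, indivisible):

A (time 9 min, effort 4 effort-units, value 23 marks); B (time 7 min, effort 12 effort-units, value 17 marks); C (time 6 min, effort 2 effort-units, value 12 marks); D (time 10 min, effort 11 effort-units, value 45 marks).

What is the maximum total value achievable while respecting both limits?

68 marks

Feasible sets respecting both limits:
- A+D: time 19, effort 15, value 68
- C+D: time 16, effort 13, value 57
- A+B+C: time 22, effort 18, value 52
Best: 68 marks.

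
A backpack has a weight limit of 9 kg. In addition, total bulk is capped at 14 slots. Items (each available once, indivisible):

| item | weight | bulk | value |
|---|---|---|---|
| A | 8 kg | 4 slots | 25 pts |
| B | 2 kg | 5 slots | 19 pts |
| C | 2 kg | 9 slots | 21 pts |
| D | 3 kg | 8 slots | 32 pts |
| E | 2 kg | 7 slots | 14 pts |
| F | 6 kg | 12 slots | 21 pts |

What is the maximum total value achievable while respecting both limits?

51 pts

Feasible sets respecting both limits:
- B+D: weight 5, bulk 13, value 51
- B+C: weight 4, bulk 14, value 40
- B+E: weight 4, bulk 12, value 33
Best: 51 pts.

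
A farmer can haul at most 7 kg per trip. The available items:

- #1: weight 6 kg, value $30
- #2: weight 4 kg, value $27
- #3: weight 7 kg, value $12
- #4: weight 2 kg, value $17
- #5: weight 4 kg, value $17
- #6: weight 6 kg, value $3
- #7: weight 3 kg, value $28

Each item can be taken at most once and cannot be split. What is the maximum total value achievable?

$55

This is a 0/1 knapsack; check combinations near the capacity.
- #2+#7: weight 4+3=7, value 27+28=55
- #4+#7: weight 2+3=5, value 17+28=45
- #5+#7: weight 4+3=7, value 17+28=45
- #2+#4: weight 4+2=6, value 27+17=44
Best: $55.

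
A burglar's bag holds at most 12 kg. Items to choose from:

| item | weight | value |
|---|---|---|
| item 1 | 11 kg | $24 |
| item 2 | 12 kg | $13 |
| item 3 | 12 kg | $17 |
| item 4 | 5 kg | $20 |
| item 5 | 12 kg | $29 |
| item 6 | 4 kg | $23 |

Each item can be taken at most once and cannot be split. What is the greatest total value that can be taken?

$43

This is a 0/1 knapsack; check combinations near the capacity.
- item 4+item 6: weight 5+4=9, value 20+23=43
- item 5: weight 12, value 29
- item 1: weight 11, value 24
- item 6: weight 4, value 23
Best: $43.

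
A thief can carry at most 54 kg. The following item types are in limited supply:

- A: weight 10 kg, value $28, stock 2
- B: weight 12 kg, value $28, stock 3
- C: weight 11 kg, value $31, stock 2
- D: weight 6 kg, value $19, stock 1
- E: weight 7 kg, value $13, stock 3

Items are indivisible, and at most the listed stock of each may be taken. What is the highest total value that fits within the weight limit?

$146

Best selections within weight 54 and stock limits:
- 2×A + 1×B + 2×C: weight 54, value 146
- 2×A + 2×C + 1×D: weight 48, value 137
Best: $146.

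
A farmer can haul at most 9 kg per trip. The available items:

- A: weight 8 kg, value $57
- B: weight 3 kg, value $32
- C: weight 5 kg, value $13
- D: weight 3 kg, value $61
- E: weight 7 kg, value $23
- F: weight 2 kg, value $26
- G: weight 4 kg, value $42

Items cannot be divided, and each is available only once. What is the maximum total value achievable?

Check high-value combinations within 9 kg:
- D+F+G: weight 3+2+4=9, value 61+26+42=129
- B+D+F: weight 3+3+2=8, value 32+61+26=119
- D+G: weight 3+4=7, value 61+42=103
Best: $129.

$129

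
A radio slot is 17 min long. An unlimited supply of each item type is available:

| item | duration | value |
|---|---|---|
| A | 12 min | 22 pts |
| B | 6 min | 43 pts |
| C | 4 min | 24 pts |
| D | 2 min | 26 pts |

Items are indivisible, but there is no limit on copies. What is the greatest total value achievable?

Best value-per-unit is D at 26/2, and filling with it alone uses duration 8×2=16. No mix of the others beats 8×26 = 208.

208 pts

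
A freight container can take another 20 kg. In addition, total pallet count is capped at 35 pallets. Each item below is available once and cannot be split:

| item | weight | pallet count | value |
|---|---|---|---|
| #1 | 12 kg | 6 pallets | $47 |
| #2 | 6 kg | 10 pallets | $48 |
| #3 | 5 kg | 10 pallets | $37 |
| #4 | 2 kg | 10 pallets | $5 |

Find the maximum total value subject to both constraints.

Feasible sets respecting both limits:
- #1+#2+#4: weight 20, pallet count 26, value 100
- #1+#2: weight 18, pallet count 16, value 95
- #2+#3+#4: weight 13, pallet count 30, value 90
Best: $100.

$100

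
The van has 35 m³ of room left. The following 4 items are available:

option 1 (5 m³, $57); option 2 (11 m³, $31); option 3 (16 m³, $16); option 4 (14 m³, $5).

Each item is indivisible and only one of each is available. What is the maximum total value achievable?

Check high-value combinations within 35 m³:
- option 1+option 2+option 3: volume 5+11+16=32, value 57+31+16=104
- option 1+option 2+option 4: volume 5+11+14=30, value 57+31+5=93
- option 1+option 2: volume 5+11=16, value 57+31=88
Best: $104.

$104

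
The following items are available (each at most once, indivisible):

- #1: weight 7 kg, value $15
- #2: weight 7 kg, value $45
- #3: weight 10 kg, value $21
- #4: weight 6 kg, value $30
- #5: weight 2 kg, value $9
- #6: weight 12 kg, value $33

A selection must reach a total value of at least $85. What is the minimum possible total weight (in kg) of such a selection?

20

Subsets with value ≥ 85, sorted by total weight:
- #1+#2+#4: weight 20, value 90
- #2+#5+#6: weight 21, value 87
- #1+#2+#4+#5: weight 22, value 99
Minimum weight: 20 kg.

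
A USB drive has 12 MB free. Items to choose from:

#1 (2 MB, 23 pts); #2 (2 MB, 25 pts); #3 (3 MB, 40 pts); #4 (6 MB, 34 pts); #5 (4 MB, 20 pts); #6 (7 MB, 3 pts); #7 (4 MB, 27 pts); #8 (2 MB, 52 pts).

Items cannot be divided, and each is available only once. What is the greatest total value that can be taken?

144 pts

Check high-value combinations within 12 MB:
- #2+#3+#7+#8: size 2+3+4+2=11, value 25+40+27+52=144
- #1+#3+#7+#8: size 2+3+4+2=11, value 23+40+27+52=142
- #1+#2+#3+#8: size 2+2+3+2=9, value 23+25+40+52=140
Best: 144 pts.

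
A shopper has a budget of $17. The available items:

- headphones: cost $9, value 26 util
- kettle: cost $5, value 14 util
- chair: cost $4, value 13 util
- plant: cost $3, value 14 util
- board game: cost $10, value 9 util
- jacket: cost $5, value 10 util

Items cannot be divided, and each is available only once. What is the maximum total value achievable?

54 util

Check high-value combinations within $17:
- headphones+kettle+plant: cost 9+5+3=17, value 26+14+14=54
- headphones+chair+plant: cost 9+4+3=16, value 26+13+14=53
- kettle+chair+plant+jacket: cost 5+4+3+5=17, value 14+13+14+10=51
- headphones+plant+jacket: cost 9+3+5=17, value 26+14+10=50
- kettle+chair+plant: cost 5+4+3=12, value 14+13+14=41
Best: 54 util.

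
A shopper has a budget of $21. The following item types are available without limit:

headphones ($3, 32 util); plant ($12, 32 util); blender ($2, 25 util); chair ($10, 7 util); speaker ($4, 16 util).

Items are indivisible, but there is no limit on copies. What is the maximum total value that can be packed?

Best value-per-unit is blender at 25/2; filling with it alone gives 10×25 = 250.
Optimal mix: 1×headphones + 9×blender → cost 21, value 257.

257 util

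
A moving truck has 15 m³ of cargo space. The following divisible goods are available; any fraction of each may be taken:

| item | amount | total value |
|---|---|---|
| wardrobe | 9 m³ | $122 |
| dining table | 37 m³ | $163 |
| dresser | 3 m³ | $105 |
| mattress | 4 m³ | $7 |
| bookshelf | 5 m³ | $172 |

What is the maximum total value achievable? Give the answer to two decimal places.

371.89

Take in order of value per unit:
- dresser (105/3 per unit): all 3 → value 105, running total 105.00
- bookshelf (172/5 per unit): all 5 → value 172, running total 277.00
- wardrobe (122/9 per unit): 7 of 9 → value 7×122/9 = 94.8889, running total 371.89
Total 371.89.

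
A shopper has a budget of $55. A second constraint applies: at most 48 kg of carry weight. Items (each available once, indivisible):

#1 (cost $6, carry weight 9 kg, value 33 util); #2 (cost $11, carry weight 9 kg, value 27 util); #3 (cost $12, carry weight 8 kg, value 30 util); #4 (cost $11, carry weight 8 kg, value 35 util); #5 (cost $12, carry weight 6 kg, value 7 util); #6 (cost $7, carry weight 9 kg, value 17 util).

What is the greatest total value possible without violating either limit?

Feasible sets respecting both limits:
- #1+#2+#3+#4+#6: cost 47, carry weight 43, value 142
- #1+#2+#3+#4+#5: cost 52, carry weight 40, value 132
- #1+#2+#3+#4: cost 40, carry weight 34, value 125
Best: 142 util.

142 util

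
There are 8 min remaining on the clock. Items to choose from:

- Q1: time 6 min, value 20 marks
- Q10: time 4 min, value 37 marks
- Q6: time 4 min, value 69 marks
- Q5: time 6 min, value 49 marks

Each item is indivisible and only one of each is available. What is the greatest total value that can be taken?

This is a 0/1 knapsack; check combinations near the capacity.
- Q10+Q6: time 4+4=8, value 37+69=106
- Q6: time 4, value 69
- Q5: time 6, value 49
Best: 106 marks.

106 marks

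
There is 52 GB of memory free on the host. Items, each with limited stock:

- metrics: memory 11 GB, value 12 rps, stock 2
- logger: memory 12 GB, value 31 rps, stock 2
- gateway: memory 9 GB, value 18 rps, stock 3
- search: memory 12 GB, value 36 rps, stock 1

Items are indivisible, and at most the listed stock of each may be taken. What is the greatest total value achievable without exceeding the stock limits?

121 rps

Best selections within memory 52 and stock limits:
- 1×logger + 3×gateway + 1×search: memory 51, value 121
- 2×logger + 1×gateway + 1×search: memory 45, value 116
- 2×logger + 3×gateway: memory 51, value 116
- 1×metrics + 2×logger + 1×search: memory 47, value 110
Best: 121 rps.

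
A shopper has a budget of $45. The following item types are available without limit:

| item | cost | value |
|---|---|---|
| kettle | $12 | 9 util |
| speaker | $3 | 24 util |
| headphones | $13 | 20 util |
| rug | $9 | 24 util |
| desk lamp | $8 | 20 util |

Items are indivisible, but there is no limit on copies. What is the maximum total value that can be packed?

Best value-per-unit is speaker at 24/3, and filling with it alone uses cost 15×3=45. No mix of the others beats 15×24 = 360.

360 util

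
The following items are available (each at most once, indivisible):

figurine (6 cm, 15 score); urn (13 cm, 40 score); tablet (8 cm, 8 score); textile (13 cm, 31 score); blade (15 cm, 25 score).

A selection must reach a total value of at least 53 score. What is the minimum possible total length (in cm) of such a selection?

19

Subsets with value ≥ 53, sorted by total length:
- figurine+urn: length 19, value 55
- urn+textile: length 26, value 71
Minimum length: 19 cm.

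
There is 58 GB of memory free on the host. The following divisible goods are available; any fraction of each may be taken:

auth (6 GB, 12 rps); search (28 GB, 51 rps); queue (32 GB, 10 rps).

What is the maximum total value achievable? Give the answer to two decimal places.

70.50

Take in order of value per unit:
- auth (12/6 per unit): all 6 → value 12, running total 12.00
- search (51/28 per unit): all 28 → value 51, running total 63.00
- queue (10/32 per unit): 24 of 32 → value 24×10/32 = 7.5000, running total 70.50
Total 70.50.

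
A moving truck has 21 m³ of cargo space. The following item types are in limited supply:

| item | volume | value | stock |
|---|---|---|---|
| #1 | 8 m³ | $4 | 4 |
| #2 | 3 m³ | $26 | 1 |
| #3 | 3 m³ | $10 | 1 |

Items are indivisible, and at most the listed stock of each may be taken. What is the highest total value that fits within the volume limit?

$40

Top feasible selections:
- 1×#1 + 1×#2 + 1×#3: volume 14, value 40
- 1×#2 + 1×#3: volume 6, value 36
Best: $40.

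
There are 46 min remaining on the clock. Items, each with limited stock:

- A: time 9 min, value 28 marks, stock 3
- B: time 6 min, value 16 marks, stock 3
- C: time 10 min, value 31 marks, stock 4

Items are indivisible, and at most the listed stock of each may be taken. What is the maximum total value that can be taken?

140 marks

Best selections within time 46 and stock limits:
- 1×B + 4×C: time 46, value 140
- 1×A + 1×B + 3×C: time 45, value 137
- 2×A + 3×B + 1×C: time 46, value 135
- 2×A + 1×B + 2×C: time 44, value 134
Best: 140 marks.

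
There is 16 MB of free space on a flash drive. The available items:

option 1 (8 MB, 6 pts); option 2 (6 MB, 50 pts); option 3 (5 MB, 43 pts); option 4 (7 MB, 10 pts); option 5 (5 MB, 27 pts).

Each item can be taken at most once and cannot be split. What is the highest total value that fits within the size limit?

120 pts

Check high-value combinations within 16 MB:
- option 2+option 3+option 5: size 6+5+5=16, value 50+43+27=120
- option 2+option 3: size 6+5=11, value 50+43=93
- option 2+option 5: size 6+5=11, value 50+27=77
- option 3+option 5: size 5+5=10, value 43+27=70
Best: 120 pts.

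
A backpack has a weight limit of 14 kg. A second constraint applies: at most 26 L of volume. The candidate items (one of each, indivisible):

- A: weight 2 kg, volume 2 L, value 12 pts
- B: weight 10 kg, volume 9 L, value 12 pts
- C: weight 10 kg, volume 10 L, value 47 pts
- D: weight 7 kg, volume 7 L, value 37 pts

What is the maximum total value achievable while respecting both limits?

Feasible sets respecting both limits:
- A+C: weight 12, volume 12, value 59
- A+D: weight 9, volume 9, value 49
- C: weight 10, volume 10, value 47
- D: weight 7, volume 7, value 37
Best: 59 pts.

59 pts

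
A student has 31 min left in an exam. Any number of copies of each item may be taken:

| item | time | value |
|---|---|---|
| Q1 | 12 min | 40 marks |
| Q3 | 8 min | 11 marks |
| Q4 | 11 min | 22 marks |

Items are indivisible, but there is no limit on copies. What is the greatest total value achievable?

80 marks

Best value-per-unit is Q1 at 40/12, and filling with it alone uses time 2×12=24. No mix of the others beats 2×40 = 80.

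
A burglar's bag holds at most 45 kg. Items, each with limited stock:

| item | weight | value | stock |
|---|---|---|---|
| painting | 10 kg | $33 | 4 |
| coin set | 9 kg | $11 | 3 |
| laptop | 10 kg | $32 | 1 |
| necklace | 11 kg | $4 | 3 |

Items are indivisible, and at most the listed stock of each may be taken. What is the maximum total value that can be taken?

Top feasible selections:
- 4×painting: weight 40, value 132
- 3×painting + 1×laptop: weight 40, value 131
Best: $132.

$132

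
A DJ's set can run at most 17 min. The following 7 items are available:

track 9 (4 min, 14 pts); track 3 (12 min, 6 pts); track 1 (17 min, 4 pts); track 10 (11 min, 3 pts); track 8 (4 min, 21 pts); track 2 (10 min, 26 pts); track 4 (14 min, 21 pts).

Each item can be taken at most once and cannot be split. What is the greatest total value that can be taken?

47 pts

This is a 0/1 knapsack; check combinations near the capacity.
- track 8+track 2: duration 4+10=14, value 21+26=47
- track 9+track 2: duration 4+10=14, value 14+26=40
- track 9+track 8: duration 4+4=8, value 14+21=35
- track 3+track 8: duration 12+4=16, value 6+21=27
- track 2: duration 10, value 26
Best: 47 pts.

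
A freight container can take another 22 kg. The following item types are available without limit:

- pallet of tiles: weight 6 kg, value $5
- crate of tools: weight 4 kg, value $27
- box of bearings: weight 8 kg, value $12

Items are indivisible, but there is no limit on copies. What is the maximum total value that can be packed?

$135

Best value-per-unit is crate of tools at 27/4, and filling with it alone uses weight 5×4=20. No mix of the others beats 5×27 = 135.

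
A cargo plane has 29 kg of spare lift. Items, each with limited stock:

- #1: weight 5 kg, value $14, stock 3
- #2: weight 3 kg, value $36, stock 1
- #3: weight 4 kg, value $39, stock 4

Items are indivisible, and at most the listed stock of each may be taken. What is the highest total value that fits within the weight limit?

$220

Top feasible selections:
- 2×#1 + 1×#2 + 4×#3: weight 29, value 220
- 1×#1 + 1×#2 + 4×#3: weight 24, value 206
- 1×#2 + 4×#3: weight 19, value 192
Best: $220.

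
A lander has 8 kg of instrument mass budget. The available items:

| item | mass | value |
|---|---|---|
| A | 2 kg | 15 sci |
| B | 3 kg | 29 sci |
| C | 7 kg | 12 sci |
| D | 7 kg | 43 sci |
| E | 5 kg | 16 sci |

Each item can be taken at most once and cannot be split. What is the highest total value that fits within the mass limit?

Check high-value combinations within 8 kg:
- B+E: mass 3+5=8, value 29+16=45
- A+B: mass 2+3=5, value 15+29=44
- D: mass 7, value 43
- A+E: mass 2+5=7, value 15+16=31
- B: mass 3, value 29
Best: 45 sci.

45 sci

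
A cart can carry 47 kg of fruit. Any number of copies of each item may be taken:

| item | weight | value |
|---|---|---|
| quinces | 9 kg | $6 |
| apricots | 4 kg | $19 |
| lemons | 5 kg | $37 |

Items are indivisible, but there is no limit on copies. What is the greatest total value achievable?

$333

Best value-per-unit is lemons at 37/5, and filling with it alone uses weight 9×5=45. No mix of the others beats 9×37 = 333.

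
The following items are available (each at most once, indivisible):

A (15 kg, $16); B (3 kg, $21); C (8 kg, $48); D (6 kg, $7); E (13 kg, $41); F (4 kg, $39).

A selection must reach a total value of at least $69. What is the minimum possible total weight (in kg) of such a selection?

11

Subsets with value ≥ 69, sorted by total weight:
- B+C: weight 11, value 69
- C+F: weight 12, value 87
Minimum weight: 11 kg.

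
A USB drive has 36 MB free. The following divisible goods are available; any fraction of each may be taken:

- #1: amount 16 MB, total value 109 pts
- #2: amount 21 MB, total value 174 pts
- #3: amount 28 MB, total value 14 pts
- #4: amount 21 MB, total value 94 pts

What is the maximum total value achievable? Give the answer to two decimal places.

276.19

Take in order of value per unit:
- #2 (174/21 per unit): all 21 → value 174, running total 174.00
- #1 (109/16 per unit): 15 of 16 → value 15×109/16 = 102.1875, running total 276.19
Total 276.19.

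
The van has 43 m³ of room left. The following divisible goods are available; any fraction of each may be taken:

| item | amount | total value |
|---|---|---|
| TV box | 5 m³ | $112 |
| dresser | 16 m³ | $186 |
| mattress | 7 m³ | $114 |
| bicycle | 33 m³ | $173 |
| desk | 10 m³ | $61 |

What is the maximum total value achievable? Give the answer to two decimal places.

Take in order of value per unit:
- TV box (112/5 per unit): all 5 → value 112, running total 112.00
- mattress (114/7 per unit): all 7 → value 114, running total 226.00
- dresser (186/16 per unit): all 16 → value 186, running total 412.00
- desk (61/10 per unit): all 10 → value 61, running total 473.00
- bicycle (173/33 per unit): 5 of 33 → value 5×173/33 = 26.2121, running total 499.21
Total 499.21.

499.21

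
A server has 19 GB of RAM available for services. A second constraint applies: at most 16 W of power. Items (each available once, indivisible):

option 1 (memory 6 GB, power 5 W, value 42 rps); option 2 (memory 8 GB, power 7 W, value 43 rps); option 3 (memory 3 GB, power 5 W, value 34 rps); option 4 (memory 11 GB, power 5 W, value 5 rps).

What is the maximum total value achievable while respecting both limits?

85 rps

Feasible sets respecting both limits:
- option 1+option 2: memory 14, power 12, value 85
- option 2+option 3: memory 11, power 12, value 77
- option 1+option 3: memory 9, power 10, value 76
- option 2+option 4: memory 19, power 12, value 48
Best: 85 rps.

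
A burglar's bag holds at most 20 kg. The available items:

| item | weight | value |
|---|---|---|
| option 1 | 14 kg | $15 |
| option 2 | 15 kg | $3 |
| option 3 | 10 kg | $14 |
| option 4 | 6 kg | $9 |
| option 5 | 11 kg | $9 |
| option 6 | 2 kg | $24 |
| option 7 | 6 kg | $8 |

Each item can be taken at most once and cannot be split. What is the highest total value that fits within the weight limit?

Check high-value combinations within 20 kg:
- option 3+option 4+option 6: weight 10+6+2=18, value 14+9+24=47
- option 3+option 6+option 7: weight 10+2+6=18, value 14+24+8=46
- option 4+option 5+option 6: weight 6+11+2=19, value 9+9+24=42
- option 4+option 6+option 7: weight 6+2+6=14, value 9+24+8=41
Best: $47.

$47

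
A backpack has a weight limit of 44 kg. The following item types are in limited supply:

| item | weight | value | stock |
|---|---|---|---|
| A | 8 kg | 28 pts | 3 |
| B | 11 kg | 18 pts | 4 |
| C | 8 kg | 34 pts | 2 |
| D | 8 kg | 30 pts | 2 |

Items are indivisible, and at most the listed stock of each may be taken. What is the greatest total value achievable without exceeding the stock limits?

Top feasible selections:
- 1×A + 2×C + 2×D: weight 40, value 156
- 2×A + 2×C + 1×D: weight 40, value 154
Best: 156 pts.

156 pts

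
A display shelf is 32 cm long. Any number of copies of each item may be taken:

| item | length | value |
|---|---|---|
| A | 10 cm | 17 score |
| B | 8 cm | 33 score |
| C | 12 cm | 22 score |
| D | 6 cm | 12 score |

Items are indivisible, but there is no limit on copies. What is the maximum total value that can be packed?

Best value-per-unit is B at 33/8, and filling with it alone uses length 4×8=32. No mix of the others beats 4×33 = 132.

132 score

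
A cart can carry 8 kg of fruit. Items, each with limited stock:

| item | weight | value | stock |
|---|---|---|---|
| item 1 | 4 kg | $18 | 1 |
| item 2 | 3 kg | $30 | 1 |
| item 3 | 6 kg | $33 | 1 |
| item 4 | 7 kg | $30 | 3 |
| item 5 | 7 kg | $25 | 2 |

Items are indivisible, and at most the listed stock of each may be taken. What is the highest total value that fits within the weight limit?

$48

Top feasible selections:
- 1×item 1 + 1×item 2: weight 7, value 48
- 1×item 3: weight 6, value 33
Best: $48.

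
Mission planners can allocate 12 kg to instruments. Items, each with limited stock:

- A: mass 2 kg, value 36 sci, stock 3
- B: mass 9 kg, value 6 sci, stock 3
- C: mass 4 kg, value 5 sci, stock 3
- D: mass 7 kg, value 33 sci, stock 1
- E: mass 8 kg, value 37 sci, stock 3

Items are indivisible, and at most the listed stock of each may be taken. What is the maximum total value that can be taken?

Best selections within mass 12 and stock limits:
- 3×A + 1×C: mass 10, value 113
- 2×A + 1×E: mass 12, value 109
Best: 113 sci.

113 sci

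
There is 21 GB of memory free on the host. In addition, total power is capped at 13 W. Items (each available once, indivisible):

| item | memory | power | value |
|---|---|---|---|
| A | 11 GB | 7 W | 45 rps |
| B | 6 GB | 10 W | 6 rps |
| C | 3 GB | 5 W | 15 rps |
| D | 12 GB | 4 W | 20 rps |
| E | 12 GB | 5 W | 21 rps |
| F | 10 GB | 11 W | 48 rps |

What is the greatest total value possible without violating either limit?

Feasible sets respecting both limits:
- A+C: memory 14, power 12, value 60
- F: memory 10, power 11, value 48
- A: memory 11, power 7, value 45
- C+E: memory 15, power 10, value 36
Best: 60 rps.

60 rps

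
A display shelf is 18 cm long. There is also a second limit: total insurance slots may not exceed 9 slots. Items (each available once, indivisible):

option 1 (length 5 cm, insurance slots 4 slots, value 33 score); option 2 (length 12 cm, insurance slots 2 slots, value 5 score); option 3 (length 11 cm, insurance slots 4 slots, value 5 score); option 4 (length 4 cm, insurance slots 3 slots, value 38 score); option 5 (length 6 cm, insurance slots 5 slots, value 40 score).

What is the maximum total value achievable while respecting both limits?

Feasible sets respecting both limits:
- option 4+option 5: length 10, insurance slots 8, value 78
- option 1+option 5: length 11, insurance slots 9, value 73
- option 1+option 4: length 9, insurance slots 7, value 71
Best: 78 score.

78 score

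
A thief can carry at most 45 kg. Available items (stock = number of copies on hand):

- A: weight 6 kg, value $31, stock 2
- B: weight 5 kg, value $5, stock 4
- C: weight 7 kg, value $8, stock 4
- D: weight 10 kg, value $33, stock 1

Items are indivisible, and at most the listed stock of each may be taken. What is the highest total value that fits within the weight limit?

$119

Top feasible selections:
- 2×A + 3×C + 1×D: weight 43, value 119
- 2×A + 3×B + 1×C + 1×D: weight 44, value 118
Best: $119.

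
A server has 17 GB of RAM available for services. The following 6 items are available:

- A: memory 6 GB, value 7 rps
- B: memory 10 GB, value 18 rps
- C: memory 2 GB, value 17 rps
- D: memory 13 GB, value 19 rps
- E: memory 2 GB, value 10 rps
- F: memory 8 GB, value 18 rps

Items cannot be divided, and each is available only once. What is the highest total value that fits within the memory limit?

46 rps

Check high-value combinations within 17 GB:
- C+D+E: memory 2+13+2=17, value 17+19+10=46
- C+E+F: memory 2+2+8=12, value 17+10+18=45
- B+C+E: memory 10+2+2=14, value 18+17+10=45
Best: 46 rps.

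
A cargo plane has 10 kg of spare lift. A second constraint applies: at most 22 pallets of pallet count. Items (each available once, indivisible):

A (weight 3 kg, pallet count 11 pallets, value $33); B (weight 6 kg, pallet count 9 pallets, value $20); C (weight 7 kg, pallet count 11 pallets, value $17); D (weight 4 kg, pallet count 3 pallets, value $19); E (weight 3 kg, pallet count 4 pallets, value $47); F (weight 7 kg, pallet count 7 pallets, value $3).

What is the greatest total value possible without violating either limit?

$99

Feasible sets respecting both limits:
- A+D+E: weight 10, pallet count 18, value 99
- A+E: weight 6, pallet count 15, value 80
- B+E: weight 9, pallet count 13, value 67
Best: $99.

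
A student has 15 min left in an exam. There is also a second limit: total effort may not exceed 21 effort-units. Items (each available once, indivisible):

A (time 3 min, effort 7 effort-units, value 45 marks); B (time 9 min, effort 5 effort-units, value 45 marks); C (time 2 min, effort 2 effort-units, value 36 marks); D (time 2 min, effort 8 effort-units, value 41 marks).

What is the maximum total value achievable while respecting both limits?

131 marks

Feasible sets respecting both limits:
- A+B+D: time 14, effort 20, value 131
- A+B+C: time 14, effort 14, value 126
- A+C+D: time 7, effort 17, value 122
Best: 131 marks.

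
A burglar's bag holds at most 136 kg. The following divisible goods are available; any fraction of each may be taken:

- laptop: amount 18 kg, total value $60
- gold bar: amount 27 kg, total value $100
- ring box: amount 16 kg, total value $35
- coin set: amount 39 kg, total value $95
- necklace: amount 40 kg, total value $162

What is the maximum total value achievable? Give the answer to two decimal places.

Take in order of value per unit:
- necklace (162/40 per unit): all 40 → value 162, running total 162.00
- gold bar (100/27 per unit): all 27 → value 100, running total 262.00
- laptop (60/18 per unit): all 18 → value 60, running total 322.00
- coin set (95/39 per unit): all 39 → value 95, running total 417.00
- ring box (35/16 per unit): 12 of 16 → value 12×35/16 = 26.2500, running total 443.25
Total 443.25.

443.25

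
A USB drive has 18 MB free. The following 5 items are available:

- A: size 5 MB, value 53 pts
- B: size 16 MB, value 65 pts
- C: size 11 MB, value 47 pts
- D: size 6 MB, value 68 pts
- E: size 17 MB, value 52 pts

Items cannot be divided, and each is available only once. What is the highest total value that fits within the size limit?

Check high-value combinations within 18 MB:
- A+D: size 5+6=11, value 53+68=121
- C+D: size 11+6=17, value 47+68=115
- A+C: size 5+11=16, value 53+47=100
Best: 121 pts.

121 pts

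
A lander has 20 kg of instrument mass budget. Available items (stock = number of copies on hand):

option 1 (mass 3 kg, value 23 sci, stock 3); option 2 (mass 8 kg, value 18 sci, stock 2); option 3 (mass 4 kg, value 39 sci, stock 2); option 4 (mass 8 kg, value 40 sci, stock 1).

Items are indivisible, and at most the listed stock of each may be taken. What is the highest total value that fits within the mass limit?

Best selections within mass 20 and stock limits:
- 3×option 1 + 2×option 3: mass 17, value 147
- 1×option 1 + 2×option 3 + 1×option 4: mass 19, value 141
- 2×option 1 + 1×option 3 + 1×option 4: mass 18, value 125
Best: 147 sci.

147 sci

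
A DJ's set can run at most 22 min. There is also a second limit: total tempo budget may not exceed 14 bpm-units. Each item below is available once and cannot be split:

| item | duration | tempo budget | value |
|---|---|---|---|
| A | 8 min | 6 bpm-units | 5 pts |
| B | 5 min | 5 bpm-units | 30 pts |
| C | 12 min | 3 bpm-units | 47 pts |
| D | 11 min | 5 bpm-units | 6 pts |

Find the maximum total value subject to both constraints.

Feasible sets respecting both limits:
- B+C: duration 17, tempo budget 8, value 77
- A+C: duration 20, tempo budget 9, value 52
- C: duration 12, tempo budget 3, value 47
- B+D: duration 16, tempo budget 10, value 36
Best: 77 pts.

77 pts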